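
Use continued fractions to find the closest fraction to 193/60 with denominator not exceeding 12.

29/9

Expand x = 193/60 as a continued fraction with the Euclidean algorithm:
  193 = 3*60 + 13, so a_0 = 3.
  60 = 4*13 + 8, so a_1 = 4.
  13 = 1*8 + 5, so a_2 = 1.
  8 = 1*5 + 3, so a_3 = 1.
  5 = 1*3 + 2, so a_4 = 1.
  3 = 1*2 + 1, so a_5 = 1.
  2 = 2*1 + 0, so a_6 = 2.
so x = [3; 4, 1, 1, 1, 1, 2].
Convergents (p_i = a_i*p_{i-1} + p_{i-2}, q_i = a_i*q_{i-1} + q_{i-2} with p_{-2}=0, p_{-1}=1, q_{-2}=1, q_{-1}=0), until the denominator exceeds 12:
  i=0: a_0=3, p_0 = 3*1 + 0 = 3, q_0 = 3*0 + 1 = 1.
  i=1: a_1=4, p_1 = 4*3 + 1 = 13, q_1 = 4*1 + 0 = 4.
  i=2: a_2=1, p_2 = 1*13 + 3 = 16, q_2 = 1*4 + 1 = 5.
  i=3: a_3=1, p_3 = 1*16 + 13 = 29, q_3 = 1*5 + 4 = 9.
  i=4: a_4=1, p_4 = 1*29 + 16 = 45, q_4 = 1*9 + 5 = 14.
q_4 = 14 > 12, so the last convergent with denominator <= 12 is p_3/q_3 = 29/9.
The closest fraction with denominator <= 12 is either p_3/q_3 or the intermediate fraction (k*p_3 + p_2)/(k*q_3 + q_2) with the largest k >= 1 whose denominator stays <= 12; these approach x as k grows, and every other convergent or intermediate fraction in range is farther away.
Largest k: floor((12 - q_2)/q_3) = floor((12 - 5)/9) = 0.
Since k = 0, no intermediate fraction beyond p_3/q_3 has denominator <= 12, so the convergent 29/9 is the closest (its error is |193*9 - 29*60|/(60*9) = 3/540).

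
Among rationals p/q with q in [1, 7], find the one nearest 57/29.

Expand x = 57/29 as a continued fraction with the Euclidean algorithm:
  57 = 1*29 + 28, so a_0 = 1.
  29 = 1*28 + 1, so a_1 = 1.
  28 = 28*1 + 0, so a_2 = 28.
so x = [1; 1, 28].
Convergents (p_i = a_i*p_{i-1} + p_{i-2}, q_i = a_i*q_{i-1} + q_{i-2} with p_{-2}=0, p_{-1}=1, q_{-2}=1, q_{-1}=0), until the denominator exceeds 7:
  i=0: a_0=1, p_0 = 1*1 + 0 = 1, q_0 = 1*0 + 1 = 1.
  i=1: a_1=1, p_1 = 1*1 + 1 = 2, q_1 = 1*1 + 0 = 1.
  i=2: a_2=28, p_2 = 28*2 + 1 = 57, q_2 = 28*1 + 1 = 29.
q_2 = 29 > 7, so the last convergent with denominator <= 7 is p_1/q_1 = 2/1.
The closest fraction with denominator <= 7 is either p_1/q_1 or the intermediate fraction (k*p_1 + p_0)/(k*q_1 + q_0) with the largest k >= 1 whose denominator stays <= 7; these approach x as k grows, and every other convergent or intermediate fraction in range is farther away.
Largest k: floor((7 - q_0)/q_1) = floor((7 - 1)/1) = 6.
That gives (6*2 + 1)/(6*1 + 1) = 13/7.
Compare the errors: |x - 2/1| = |57*1 - 2*29|/(29*1) = 1/29, and |x - 13/7| = |57*7 - 13*29|/(29*7) = 22/203.
Cross-multiplying, 1*203 = 203 < 638 = 22*29, so 1/29 is smaller: the convergent 2/1 is closer to x than 13/7.

2/1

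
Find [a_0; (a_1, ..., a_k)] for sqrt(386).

Write x_i = (sqrt(386) + m_i)/d_i with (m_0, d_0) = (0, 1). a_0 = floor(sqrt(386)) = 19, since 19^2 = 361 <= 386 < 400 = 20^2.
Iterate m_{i+1} = d_i*a_i - m_i, d_{i+1} = (386 - m_{i+1}^2)/d_i, a_{i+1} = floor((a_0 + m_{i+1})/d_{i+1}):
  m_1 = 1*19 - 0 = 19, d_1 = (386 - 19^2)/1 = 25/1 = 25, a_1 = floor((19 + 19)/25) = 1.
  m_2 = 25*1 - 19 = 6, d_2 = (386 - 6^2)/25 = 350/25 = 14, a_2 = floor((19 + 6)/14) = 1.
  m_3 = 14*1 - 6 = 8, d_3 = (386 - 8^2)/14 = 322/14 = 23, a_3 = floor((19 + 8)/23) = 1.
  m_4 = 23*1 - 8 = 15, d_4 = (386 - 15^2)/23 = 161/23 = 7, a_4 = floor((19 + 15)/7) = 4.
  m_5 = 7*4 - 15 = 13, d_5 = (386 - 13^2)/7 = 217/7 = 31, a_5 = floor((19 + 13)/31) = 1.
  m_6 = 31*1 - 13 = 18, d_6 = (386 - 18^2)/31 = 62/31 = 2, a_6 = floor((19 + 18)/2) = 18.
  m_7 = 2*18 - 18 = 18, d_7 = (386 - 18^2)/2 = 62/2 = 31, a_7 = floor((19 + 18)/31) = 1.
  m_8 = 31*1 - 18 = 13, d_8 = (386 - 13^2)/31 = 217/31 = 7, a_8 = floor((19 + 13)/7) = 4.
  m_9 = 7*4 - 13 = 15, d_9 = (386 - 15^2)/7 = 161/7 = 23, a_9 = floor((19 + 15)/23) = 1.
  m_10 = 23*1 - 15 = 8, d_10 = (386 - 8^2)/23 = 322/23 = 14, a_10 = floor((19 + 8)/14) = 1.
  m_11 = 14*1 - 8 = 6, d_11 = (386 - 6^2)/14 = 350/14 = 25, a_11 = floor((19 + 6)/25) = 1.
  m_12 = 25*1 - 6 = 19, d_12 = (386 - 19^2)/25 = 25/25 = 1, a_12 = floor((19 + 19)/1) = 38.
  m_13 = 1*38 - 19 = 19, d_13 = (386 - 19^2)/1 = 25/1 = 25: (m_13, d_13) = (m_1, d_1) = (19, 25), so from here the quotients repeat a_1, ..., a_12; the period length is 12.
Hence the expansion of sqrt(386) is a_0 = 19 followed by the repeating block 1, 1, 1, 4, 1, 18, 1, 4, 1, 1, 1, 38 (period 12).

[19; (1, 1, 1, 4, 1, 18, 1, 4, 1, 1, 1, 38)]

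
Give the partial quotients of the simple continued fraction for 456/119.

Run the Euclidean algorithm on 456 and 119; the successive quotients are the partial quotients a_0, a_1, ... (each step inverts the fractional part left over by the previous one):
  456 = 3*119 + 99, so a_0 = 3.
  119 = 1*99 + 20, so a_1 = 1.
  99 = 4*20 + 19, so a_2 = 4.
  20 = 1*19 + 1, so a_3 = 1.
  19 = 19*1 + 0, so a_4 = 19.
The remainder reaches 0 after 5 divisions, so the expansion has 5 partial quotients, read off in order.

[3; 1, 4, 1, 19]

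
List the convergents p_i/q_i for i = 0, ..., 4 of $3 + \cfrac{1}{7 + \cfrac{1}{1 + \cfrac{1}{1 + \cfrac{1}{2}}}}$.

Using the convergent recurrence p_i = a_i*p_{i-1} + p_{i-2}, q_i = a_i*q_{i-1} + q_{i-2} with p_{-2}=0, p_{-1}=1, q_{-2}=1, q_{-1}=0:
  i=0: a_0=3, p_0 = 3*1 + 0 = 3, q_0 = 3*0 + 1 = 1.
  i=1: a_1=7, p_1 = 7*3 + 1 = 22, q_1 = 7*1 + 0 = 7.
  i=2: a_2=1, p_2 = 1*22 + 3 = 25, q_2 = 1*7 + 1 = 8.
  i=3: a_3=1, p_3 = 1*25 + 22 = 47, q_3 = 1*8 + 7 = 15.
  i=4: a_4=2, p_4 = 2*47 + 25 = 119, q_4 = 2*15 + 8 = 38.

3/1, 22/7, 25/8, 47/15, 119/38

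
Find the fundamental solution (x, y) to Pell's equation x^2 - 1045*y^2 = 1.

(x, y) = (456191, 14112)

First expand sqrt(1045) as a continued fraction. With x_i = (sqrt(1045) + m_i)/d_i and (m_0, d_0) = (0, 1): a_0 = floor(sqrt(1045)) = 32, since 32^2 = 1024 <= 1045 < 1089 = 33^2.
Iterate m_{i+1} = d_i*a_i - m_i, d_{i+1} = (1045 - m_{i+1}^2)/d_i, a_{i+1} = floor((a_0 + m_{i+1})/d_{i+1}):
  m_1 = 1*32 - 0 = 32, d_1 = (1045 - 32^2)/1 = 21/1 = 21, a_1 = floor((32 + 32)/21) = 3.
  m_2 = 21*3 - 32 = 31, d_2 = (1045 - 31^2)/21 = 84/21 = 4, a_2 = floor((32 + 31)/4) = 15.
  m_3 = 4*15 - 31 = 29, d_3 = (1045 - 29^2)/4 = 204/4 = 51, a_3 = floor((32 + 29)/51) = 1.
  m_4 = 51*1 - 29 = 22, d_4 = (1045 - 22^2)/51 = 561/51 = 11, a_4 = floor((32 + 22)/11) = 4.
  m_5 = 11*4 - 22 = 22, d_5 = (1045 - 22^2)/11 = 561/11 = 51, a_5 = floor((32 + 22)/51) = 1.
  m_6 = 51*1 - 22 = 29, d_6 = (1045 - 29^2)/51 = 204/51 = 4, a_6 = floor((32 + 29)/4) = 15.
  m_7 = 4*15 - 29 = 31, d_7 = (1045 - 31^2)/4 = 84/4 = 21, a_7 = floor((32 + 31)/21) = 3.
  m_8 = 21*3 - 31 = 32, d_8 = (1045 - 32^2)/21 = 21/21 = 1, a_8 = floor((32 + 32)/1) = 64.
  m_9 = 1*64 - 32 = 32, d_9 = (1045 - 32^2)/1 = 21/1 = 21: (m_9, d_9) = (m_1, d_1) = (32, 21), so from here the quotients repeat a_1, ..., a_8; the period length is 8.
So sqrt(1045) = [32; (3, 15, 1, 4, 1, 15, 3, 64)] with period length k = 8.
k is even, so the fundamental solution of x^2 - 1045y^2 = 1 is (p_{k-1}, q_{k-1}) = (p_7, q_7); compute convergents through index 7.
Convergents (p_i = a_i*p_{i-1} + p_{i-2}, q_i = a_i*q_{i-1} + q_{i-2} with p_{-2}=0, p_{-1}=1, q_{-2}=1, q_{-1}=0):
  i=0: a_0=32, p_0 = 32*1 + 0 = 32, q_0 = 32*0 + 1 = 1.
  i=1: a_1=3, p_1 = 3*32 + 1 = 97, q_1 = 3*1 + 0 = 3.
  i=2: a_2=15, p_2 = 15*97 + 32 = 1487, q_2 = 15*3 + 1 = 46.
  i=3: a_3=1, p_3 = 1*1487 + 97 = 1584, q_3 = 1*46 + 3 = 49.
  i=4: a_4=4, p_4 = 4*1584 + 1487 = 7823, q_4 = 4*49 + 46 = 242.
  i=5: a_5=1, p_5 = 1*7823 + 1584 = 9407, q_5 = 1*242 + 49 = 291.
  i=6: a_6=15, p_6 = 15*9407 + 7823 = 148928, q_6 = 15*291 + 242 = 4607.
  i=7: a_7=3, p_7 = 3*148928 + 9407 = 456191, q_7 = 3*4607 + 291 = 14112.
Check: 456191^2 - 1045*14112^2 = 208110228481 - 208110228480 = 1, so (x, y) = (456191, 14112) solves the equation, and by the theorem it is the least positive solution.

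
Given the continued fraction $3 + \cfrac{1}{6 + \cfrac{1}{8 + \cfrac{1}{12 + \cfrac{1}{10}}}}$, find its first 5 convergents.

Using the convergent recurrence p_i = a_i*p_{i-1} + p_{i-2}, q_i = a_i*q_{i-1} + q_{i-2} with p_{-2}=0, p_{-1}=1, q_{-2}=1, q_{-1}=0:
  i=0: a_0=3, p_0 = 3*1 + 0 = 3, q_0 = 3*0 + 1 = 1.
  i=1: a_1=6, p_1 = 6*3 + 1 = 19, q_1 = 6*1 + 0 = 6.
  i=2: a_2=8, p_2 = 8*19 + 3 = 155, q_2 = 8*6 + 1 = 49.
  i=3: a_3=12, p_3 = 12*155 + 19 = 1879, q_3 = 12*49 + 6 = 594.
  i=4: a_4=10, p_4 = 10*1879 + 155 = 18945, q_4 = 10*594 + 49 = 5989.

3/1, 19/6, 155/49, 1879/594, 18945/5989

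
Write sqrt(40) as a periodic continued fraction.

[6; (3, 12)]

Write x_i = (sqrt(40) + m_i)/d_i with (m_0, d_0) = (0, 1). a_0 = floor(sqrt(40)) = 6, since 6^2 = 36 <= 40 < 49 = 7^2.
Iterate m_{i+1} = d_i*a_i - m_i, d_{i+1} = (40 - m_{i+1}^2)/d_i, a_{i+1} = floor((a_0 + m_{i+1})/d_{i+1}):
  m_1 = 1*6 - 0 = 6, d_1 = (40 - 6^2)/1 = 4/1 = 4, a_1 = floor((6 + 6)/4) = 3.
  m_2 = 4*3 - 6 = 6, d_2 = (40 - 6^2)/4 = 4/4 = 1, a_2 = floor((6 + 6)/1) = 12.
  m_3 = 1*12 - 6 = 6, d_3 = (40 - 6^2)/1 = 4/1 = 4: (m_3, d_3) = (m_1, d_1) = (6, 4), so from here the quotients repeat a_1, a_2; the period length is 2.
Hence the expansion of sqrt(40) is a_0 = 6 followed by the repeating block 3, 12 (period 2).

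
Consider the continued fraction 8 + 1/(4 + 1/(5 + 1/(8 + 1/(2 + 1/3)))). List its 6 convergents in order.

8/1, 33/4, 173/21, 1417/172, 3007/365, 10438/1267

Using the convergent recurrence p_i = a_i*p_{i-1} + p_{i-2}, q_i = a_i*q_{i-1} + q_{i-2} with p_{-2}=0, p_{-1}=1, q_{-2}=1, q_{-1}=0:
  i=0: a_0=8, p_0 = 8*1 + 0 = 8, q_0 = 8*0 + 1 = 1.
  i=1: a_1=4, p_1 = 4*8 + 1 = 33, q_1 = 4*1 + 0 = 4.
  i=2: a_2=5, p_2 = 5*33 + 8 = 173, q_2 = 5*4 + 1 = 21.
  i=3: a_3=8, p_3 = 8*173 + 33 = 1417, q_3 = 8*21 + 4 = 172.
  i=4: a_4=2, p_4 = 2*1417 + 173 = 3007, q_4 = 2*172 + 21 = 365.
  i=5: a_5=3, p_5 = 3*3007 + 1417 = 10438, q_5 = 3*365 + 172 = 1267.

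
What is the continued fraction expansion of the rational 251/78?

Run the Euclidean algorithm on 251 and 78; the successive quotients are the partial quotients a_0, a_1, ... (each step inverts the fractional part left over by the previous one):
  251 = 3*78 + 17, so a_0 = 3.
  78 = 4*17 + 10, so a_1 = 4.
  17 = 1*10 + 7, so a_2 = 1.
  10 = 1*7 + 3, so a_3 = 1.
  7 = 2*3 + 1, so a_4 = 2.
  3 = 3*1 + 0, so a_5 = 3.
The remainder reaches 0 after 6 divisions, so the expansion has 6 partial quotients, read off in order.

[3; 4, 1, 1, 2, 3]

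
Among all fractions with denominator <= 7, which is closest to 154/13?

83/7

Expand x = 154/13 as a continued fraction with the Euclidean algorithm:
  154 = 11*13 + 11, so a_0 = 11.
  13 = 1*11 + 2, so a_1 = 1.
  11 = 5*2 + 1, so a_2 = 5.
  2 = 2*1 + 0, so a_3 = 2.
so x = [11; 1, 5, 2].
Convergents (p_i = a_i*p_{i-1} + p_{i-2}, q_i = a_i*q_{i-1} + q_{i-2} with p_{-2}=0, p_{-1}=1, q_{-2}=1, q_{-1}=0), until the denominator exceeds 7:
  i=0: a_0=11, p_0 = 11*1 + 0 = 11, q_0 = 11*0 + 1 = 1.
  i=1: a_1=1, p_1 = 1*11 + 1 = 12, q_1 = 1*1 + 0 = 1.
  i=2: a_2=5, p_2 = 5*12 + 11 = 71, q_2 = 5*1 + 1 = 6.
  i=3: a_3=2, p_3 = 2*71 + 12 = 154, q_3 = 2*6 + 1 = 13.
q_3 = 13 > 7, so the last convergent with denominator <= 7 is p_2/q_2 = 71/6.
The closest fraction with denominator <= 7 is either p_2/q_2 or the intermediate fraction (k*p_2 + p_1)/(k*q_2 + q_1) with the largest k >= 1 whose denominator stays <= 7; these approach x as k grows, and every other convergent or intermediate fraction in range is farther away.
Largest k: floor((7 - q_1)/q_2) = floor((7 - 1)/6) = 1.
That gives (1*71 + 12)/(1*6 + 1) = 83/7.
Compare the errors: |x - 71/6| = |154*6 - 71*13|/(13*6) = 1/78, and |x - 83/7| = |154*7 - 83*13|/(13*7) = 1/91.
Cross-multiplying, 1*78 = 78 < 91 = 1*91, so 1/91 is smaller: the intermediate fraction 83/7 is closer to x than 71/6.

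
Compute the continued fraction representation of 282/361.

Run the Euclidean algorithm on 282 and 361; the successive quotients are the partial quotients a_0, a_1, ... (each step inverts the fractional part left over by the previous one):
  282 = 0*361 + 282, so a_0 = 0.
  361 = 1*282 + 79, so a_1 = 1.
  282 = 3*79 + 45, so a_2 = 3.
  79 = 1*45 + 34, so a_3 = 1.
  45 = 1*34 + 11, so a_4 = 1.
  34 = 3*11 + 1, so a_5 = 3.
  11 = 11*1 + 0, so a_6 = 11.
The remainder reaches 0 after 7 divisions, so the expansion has 7 partial quotients, read off in order.

[0; 1, 3, 1, 1, 3, 11]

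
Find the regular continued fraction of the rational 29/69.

[0; 2, 2, 1, 1, 1, 3]

Run the Euclidean algorithm on 29 and 69; the successive quotients are the partial quotients a_0, a_1, ... (each step inverts the fractional part left over by the previous one):
  29 = 0*69 + 29, so a_0 = 0.
  69 = 2*29 + 11, so a_1 = 2.
  29 = 2*11 + 7, so a_2 = 2.
  11 = 1*7 + 4, so a_3 = 1.
  7 = 1*4 + 3, so a_4 = 1.
  4 = 1*3 + 1, so a_5 = 1.
  3 = 3*1 + 0, so a_6 = 3.
The remainder reaches 0 after 7 divisions, so the expansion has 7 partial quotients, read off in order.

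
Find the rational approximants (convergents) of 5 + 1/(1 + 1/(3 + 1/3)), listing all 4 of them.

5/1, 6/1, 23/4, 75/13

Using the convergent recurrence p_i = a_i*p_{i-1} + p_{i-2}, q_i = a_i*q_{i-1} + q_{i-2} with p_{-2}=0, p_{-1}=1, q_{-2}=1, q_{-1}=0:
  i=0: a_0=5, p_0 = 5*1 + 0 = 5, q_0 = 5*0 + 1 = 1.
  i=1: a_1=1, p_1 = 1*5 + 1 = 6, q_1 = 1*1 + 0 = 1.
  i=2: a_2=3, p_2 = 3*6 + 5 = 23, q_2 = 3*1 + 1 = 4.
  i=3: a_3=3, p_3 = 3*23 + 6 = 75, q_3 = 3*4 + 1 = 13.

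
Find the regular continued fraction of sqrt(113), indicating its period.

Write x_i = (sqrt(113) + m_i)/d_i with (m_0, d_0) = (0, 1). a_0 = floor(sqrt(113)) = 10, since 10^2 = 100 <= 113 < 121 = 11^2.
Iterate m_{i+1} = d_i*a_i - m_i, d_{i+1} = (113 - m_{i+1}^2)/d_i, a_{i+1} = floor((a_0 + m_{i+1})/d_{i+1}):
  m_1 = 1*10 - 0 = 10, d_1 = (113 - 10^2)/1 = 13/1 = 13, a_1 = floor((10 + 10)/13) = 1.
  m_2 = 13*1 - 10 = 3, d_2 = (113 - 3^2)/13 = 104/13 = 8, a_2 = floor((10 + 3)/8) = 1.
  m_3 = 8*1 - 3 = 5, d_3 = (113 - 5^2)/8 = 88/8 = 11, a_3 = floor((10 + 5)/11) = 1.
  m_4 = 11*1 - 5 = 6, d_4 = (113 - 6^2)/11 = 77/11 = 7, a_4 = floor((10 + 6)/7) = 2.
  m_5 = 7*2 - 6 = 8, d_5 = (113 - 8^2)/7 = 49/7 = 7, a_5 = floor((10 + 8)/7) = 2.
  m_6 = 7*2 - 8 = 6, d_6 = (113 - 6^2)/7 = 77/7 = 11, a_6 = floor((10 + 6)/11) = 1.
  m_7 = 11*1 - 6 = 5, d_7 = (113 - 5^2)/11 = 88/11 = 8, a_7 = floor((10 + 5)/8) = 1.
  m_8 = 8*1 - 5 = 3, d_8 = (113 - 3^2)/8 = 104/8 = 13, a_8 = floor((10 + 3)/13) = 1.
  m_9 = 13*1 - 3 = 10, d_9 = (113 - 10^2)/13 = 13/13 = 1, a_9 = floor((10 + 10)/1) = 20.
  m_10 = 1*20 - 10 = 10, d_10 = (113 - 10^2)/1 = 13/1 = 13: (m_10, d_10) = (m_1, d_1) = (10, 13), so from here the quotients repeat a_1, ..., a_9; the period length is 9.
Hence the expansion of sqrt(113) is a_0 = 10 followed by the repeating block 1, 1, 1, 2, 2, 1, 1, 1, 20 (period 9).

[10; (1, 1, 1, 2, 2, 1, 1, 1, 20)]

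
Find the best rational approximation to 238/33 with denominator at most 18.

101/14

Expand x = 238/33 as a continued fraction with the Euclidean algorithm:
  238 = 7*33 + 7, so a_0 = 7.
  33 = 4*7 + 5, so a_1 = 4.
  7 = 1*5 + 2, so a_2 = 1.
  5 = 2*2 + 1, so a_3 = 2.
  2 = 2*1 + 0, so a_4 = 2.
so x = [7; 4, 1, 2, 2].
Convergents (p_i = a_i*p_{i-1} + p_{i-2}, q_i = a_i*q_{i-1} + q_{i-2} with p_{-2}=0, p_{-1}=1, q_{-2}=1, q_{-1}=0), until the denominator exceeds 18:
  i=0: a_0=7, p_0 = 7*1 + 0 = 7, q_0 = 7*0 + 1 = 1.
  i=1: a_1=4, p_1 = 4*7 + 1 = 29, q_1 = 4*1 + 0 = 4.
  i=2: a_2=1, p_2 = 1*29 + 7 = 36, q_2 = 1*4 + 1 = 5.
  i=3: a_3=2, p_3 = 2*36 + 29 = 101, q_3 = 2*5 + 4 = 14.
  i=4: a_4=2, p_4 = 2*101 + 36 = 238, q_4 = 2*14 + 5 = 33.
q_4 = 33 > 18, so the last convergent with denominator <= 18 is p_3/q_3 = 101/14.
The closest fraction with denominator <= 18 is either p_3/q_3 or the intermediate fraction (k*p_3 + p_2)/(k*q_3 + q_2) with the largest k >= 1 whose denominator stays <= 18; these approach x as k grows, and every other convergent or intermediate fraction in range is farther away.
Largest k: floor((18 - q_2)/q_3) = floor((18 - 5)/14) = 0.
Since k = 0, no intermediate fraction beyond p_3/q_3 has denominator <= 18, so the convergent 101/14 is the closest (its error is |238*14 - 101*33|/(33*14) = 1/462).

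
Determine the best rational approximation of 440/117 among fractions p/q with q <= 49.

173/46

Expand x = 440/117 as a continued fraction with the Euclidean algorithm:
  440 = 3*117 + 89, so a_0 = 3.
  117 = 1*89 + 28, so a_1 = 1.
  89 = 3*28 + 5, so a_2 = 3.
  28 = 5*5 + 3, so a_3 = 5.
  5 = 1*3 + 2, so a_4 = 1.
  3 = 1*2 + 1, so a_5 = 1.
  2 = 2*1 + 0, so a_6 = 2.
so x = [3; 1, 3, 5, 1, 1, 2].
Convergents (p_i = a_i*p_{i-1} + p_{i-2}, q_i = a_i*q_{i-1} + q_{i-2} with p_{-2}=0, p_{-1}=1, q_{-2}=1, q_{-1}=0), until the denominator exceeds 49:
  i=0: a_0=3, p_0 = 3*1 + 0 = 3, q_0 = 3*0 + 1 = 1.
  i=1: a_1=1, p_1 = 1*3 + 1 = 4, q_1 = 1*1 + 0 = 1.
  i=2: a_2=3, p_2 = 3*4 + 3 = 15, q_2 = 3*1 + 1 = 4.
  i=3: a_3=5, p_3 = 5*15 + 4 = 79, q_3 = 5*4 + 1 = 21.
  i=4: a_4=1, p_4 = 1*79 + 15 = 94, q_4 = 1*21 + 4 = 25.
  i=5: a_5=1, p_5 = 1*94 + 79 = 173, q_5 = 1*25 + 21 = 46.
  i=6: a_6=2, p_6 = 2*173 + 94 = 440, q_6 = 2*46 + 25 = 117.
q_6 = 117 > 49, so the last convergent with denominator <= 49 is p_5/q_5 = 173/46.
The closest fraction with denominator <= 49 is either p_5/q_5 or the intermediate fraction (k*p_5 + p_4)/(k*q_5 + q_4) with the largest k >= 1 whose denominator stays <= 49; these approach x as k grows, and every other convergent or intermediate fraction in range is farther away.
Largest k: floor((49 - q_4)/q_5) = floor((49 - 25)/46) = 0.
Since k = 0, no intermediate fraction beyond p_5/q_5 has denominator <= 49, so the convergent 173/46 is the closest (its error is |440*46 - 173*117|/(117*46) = 1/5382).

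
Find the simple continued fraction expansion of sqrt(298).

Write x_i = (sqrt(298) + m_i)/d_i with (m_0, d_0) = (0, 1). a_0 = floor(sqrt(298)) = 17, since 17^2 = 289 <= 298 < 324 = 18^2.
Iterate m_{i+1} = d_i*a_i - m_i, d_{i+1} = (298 - m_{i+1}^2)/d_i, a_{i+1} = floor((a_0 + m_{i+1})/d_{i+1}):
  m_1 = 1*17 - 0 = 17, d_1 = (298 - 17^2)/1 = 9/1 = 9, a_1 = floor((17 + 17)/9) = 3.
  m_2 = 9*3 - 17 = 10, d_2 = (298 - 10^2)/9 = 198/9 = 22, a_2 = floor((17 + 10)/22) = 1.
  m_3 = 22*1 - 10 = 12, d_3 = (298 - 12^2)/22 = 154/22 = 7, a_3 = floor((17 + 12)/7) = 4.
  m_4 = 7*4 - 12 = 16, d_4 = (298 - 16^2)/7 = 42/7 = 6, a_4 = floor((17 + 16)/6) = 5.
  m_5 = 6*5 - 16 = 14, d_5 = (298 - 14^2)/6 = 102/6 = 17, a_5 = floor((17 + 14)/17) = 1.
  m_6 = 17*1 - 14 = 3, d_6 = (298 - 3^2)/17 = 289/17 = 17, a_6 = floor((17 + 3)/17) = 1.
  m_7 = 17*1 - 3 = 14, d_7 = (298 - 14^2)/17 = 102/17 = 6, a_7 = floor((17 + 14)/6) = 5.
  m_8 = 6*5 - 14 = 16, d_8 = (298 - 16^2)/6 = 42/6 = 7, a_8 = floor((17 + 16)/7) = 4.
  m_9 = 7*4 - 16 = 12, d_9 = (298 - 12^2)/7 = 154/7 = 22, a_9 = floor((17 + 12)/22) = 1.
  m_10 = 22*1 - 12 = 10, d_10 = (298 - 10^2)/22 = 198/22 = 9, a_10 = floor((17 + 10)/9) = 3.
  m_11 = 9*3 - 10 = 17, d_11 = (298 - 17^2)/9 = 9/9 = 1, a_11 = floor((17 + 17)/1) = 34.
  m_12 = 1*34 - 17 = 17, d_12 = (298 - 17^2)/1 = 9/1 = 9: (m_12, d_12) = (m_1, d_1) = (17, 9), so from here the quotients repeat a_1, ..., a_11; the period length is 11.
Hence the expansion of sqrt(298) is a_0 = 17 followed by the repeating block 3, 1, 4, 5, 1, 1, 5, 4, 1, 3, 34 (period 11).

[17; (3, 1, 4, 5, 1, 1, 5, 4, 1, 3, 34)]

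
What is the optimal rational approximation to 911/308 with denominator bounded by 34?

71/24

Expand x = 911/308 as a continued fraction with the Euclidean algorithm:
  911 = 2*308 + 295, so a_0 = 2.
  308 = 1*295 + 13, so a_1 = 1.
  295 = 22*13 + 9, so a_2 = 22.
  13 = 1*9 + 4, so a_3 = 1.
  9 = 2*4 + 1, so a_4 = 2.
  4 = 4*1 + 0, so a_5 = 4.
so x = [2; 1, 22, 1, 2, 4].
Convergents (p_i = a_i*p_{i-1} + p_{i-2}, q_i = a_i*q_{i-1} + q_{i-2} with p_{-2}=0, p_{-1}=1, q_{-2}=1, q_{-1}=0), until the denominator exceeds 34:
  i=0: a_0=2, p_0 = 2*1 + 0 = 2, q_0 = 2*0 + 1 = 1.
  i=1: a_1=1, p_1 = 1*2 + 1 = 3, q_1 = 1*1 + 0 = 1.
  i=2: a_2=22, p_2 = 22*3 + 2 = 68, q_2 = 22*1 + 1 = 23.
  i=3: a_3=1, p_3 = 1*68 + 3 = 71, q_3 = 1*23 + 1 = 24.
  i=4: a_4=2, p_4 = 2*71 + 68 = 210, q_4 = 2*24 + 23 = 71.
q_4 = 71 > 34, so the last convergent with denominator <= 34 is p_3/q_3 = 71/24.
The closest fraction with denominator <= 34 is either p_3/q_3 or the intermediate fraction (k*p_3 + p_2)/(k*q_3 + q_2) with the largest k >= 1 whose denominator stays <= 34; these approach x as k grows, and every other convergent or intermediate fraction in range is farther away.
Largest k: floor((34 - q_2)/q_3) = floor((34 - 23)/24) = 0.
Since k = 0, no intermediate fraction beyond p_3/q_3 has denominator <= 34, so the convergent 71/24 is the closest (its error is |911*24 - 71*308|/(308*24) = 4/7392).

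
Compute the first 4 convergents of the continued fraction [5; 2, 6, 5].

5/1, 11/2, 71/13, 366/67

Using the convergent recurrence p_i = a_i*p_{i-1} + p_{i-2}, q_i = a_i*q_{i-1} + q_{i-2} with p_{-2}=0, p_{-1}=1, q_{-2}=1, q_{-1}=0:
  i=0: a_0=5, p_0 = 5*1 + 0 = 5, q_0 = 5*0 + 1 = 1.
  i=1: a_1=2, p_1 = 2*5 + 1 = 11, q_1 = 2*1 + 0 = 2.
  i=2: a_2=6, p_2 = 6*11 + 5 = 71, q_2 = 6*2 + 1 = 13.
  i=3: a_3=5, p_3 = 5*71 + 11 = 366, q_3 = 5*13 + 2 = 67.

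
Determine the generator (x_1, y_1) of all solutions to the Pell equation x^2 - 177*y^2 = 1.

(x, y) = (62423, 4692)

First expand sqrt(177) as a continued fraction. With x_i = (sqrt(177) + m_i)/d_i and (m_0, d_0) = (0, 1): a_0 = floor(sqrt(177)) = 13, since 13^2 = 169 <= 177 < 196 = 14^2.
Iterate m_{i+1} = d_i*a_i - m_i, d_{i+1} = (177 - m_{i+1}^2)/d_i, a_{i+1} = floor((a_0 + m_{i+1})/d_{i+1}):
  m_1 = 1*13 - 0 = 13, d_1 = (177 - 13^2)/1 = 8/1 = 8, a_1 = floor((13 + 13)/8) = 3.
  m_2 = 8*3 - 13 = 11, d_2 = (177 - 11^2)/8 = 56/8 = 7, a_2 = floor((13 + 11)/7) = 3.
  m_3 = 7*3 - 11 = 10, d_3 = (177 - 10^2)/7 = 77/7 = 11, a_3 = floor((13 + 10)/11) = 2.
  m_4 = 11*2 - 10 = 12, d_4 = (177 - 12^2)/11 = 33/11 = 3, a_4 = floor((13 + 12)/3) = 8.
  m_5 = 3*8 - 12 = 12, d_5 = (177 - 12^2)/3 = 33/3 = 11, a_5 = floor((13 + 12)/11) = 2.
  m_6 = 11*2 - 12 = 10, d_6 = (177 - 10^2)/11 = 77/11 = 7, a_6 = floor((13 + 10)/7) = 3.
  m_7 = 7*3 - 10 = 11, d_7 = (177 - 11^2)/7 = 56/7 = 8, a_7 = floor((13 + 11)/8) = 3.
  m_8 = 8*3 - 11 = 13, d_8 = (177 - 13^2)/8 = 8/8 = 1, a_8 = floor((13 + 13)/1) = 26.
  m_9 = 1*26 - 13 = 13, d_9 = (177 - 13^2)/1 = 8/1 = 8: (m_9, d_9) = (m_1, d_1) = (13, 8), so from here the quotients repeat a_1, ..., a_8; the period length is 8.
So sqrt(177) = [13; (3, 3, 2, 8, 2, 3, 3, 26)] with period length k = 8.
k is even, so the fundamental solution of x^2 - 177y^2 = 1 is (p_{k-1}, q_{k-1}) = (p_7, q_7); compute convergents through index 7.
Convergents (p_i = a_i*p_{i-1} + p_{i-2}, q_i = a_i*q_{i-1} + q_{i-2} with p_{-2}=0, p_{-1}=1, q_{-2}=1, q_{-1}=0):
  i=0: a_0=13, p_0 = 13*1 + 0 = 13, q_0 = 13*0 + 1 = 1.
  i=1: a_1=3, p_1 = 3*13 + 1 = 40, q_1 = 3*1 + 0 = 3.
  i=2: a_2=3, p_2 = 3*40 + 13 = 133, q_2 = 3*3 + 1 = 10.
  i=3: a_3=2, p_3 = 2*133 + 40 = 306, q_3 = 2*10 + 3 = 23.
  i=4: a_4=8, p_4 = 8*306 + 133 = 2581, q_4 = 8*23 + 10 = 194.
  i=5: a_5=2, p_5 = 2*2581 + 306 = 5468, q_5 = 2*194 + 23 = 411.
  i=6: a_6=3, p_6 = 3*5468 + 2581 = 18985, q_6 = 3*411 + 194 = 1427.
  i=7: a_7=3, p_7 = 3*18985 + 5468 = 62423, q_7 = 3*1427 + 411 = 4692.
Check: 62423^2 - 177*4692^2 = 3896630929 - 3896630928 = 1, so (x, y) = (62423, 4692) solves the equation, and by the theorem it is the least positive solution.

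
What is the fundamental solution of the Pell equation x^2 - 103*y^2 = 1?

(x, y) = (227528, 22419)

First expand sqrt(103) as a continued fraction. With x_i = (sqrt(103) + m_i)/d_i and (m_0, d_0) = (0, 1): a_0 = floor(sqrt(103)) = 10, since 10^2 = 100 <= 103 < 121 = 11^2.
Iterate m_{i+1} = d_i*a_i - m_i, d_{i+1} = (103 - m_{i+1}^2)/d_i, a_{i+1} = floor((a_0 + m_{i+1})/d_{i+1}):
  m_1 = 1*10 - 0 = 10, d_1 = (103 - 10^2)/1 = 3/1 = 3, a_1 = floor((10 + 10)/3) = 6.
  m_2 = 3*6 - 10 = 8, d_2 = (103 - 8^2)/3 = 39/3 = 13, a_2 = floor((10 + 8)/13) = 1.
  m_3 = 13*1 - 8 = 5, d_3 = (103 - 5^2)/13 = 78/13 = 6, a_3 = floor((10 + 5)/6) = 2.
  m_4 = 6*2 - 5 = 7, d_4 = (103 - 7^2)/6 = 54/6 = 9, a_4 = floor((10 + 7)/9) = 1.
  m_5 = 9*1 - 7 = 2, d_5 = (103 - 2^2)/9 = 99/9 = 11, a_5 = floor((10 + 2)/11) = 1.
  m_6 = 11*1 - 2 = 9, d_6 = (103 - 9^2)/11 = 22/11 = 2, a_6 = floor((10 + 9)/2) = 9.
  m_7 = 2*9 - 9 = 9, d_7 = (103 - 9^2)/2 = 22/2 = 11, a_7 = floor((10 + 9)/11) = 1.
  m_8 = 11*1 - 9 = 2, d_8 = (103 - 2^2)/11 = 99/11 = 9, a_8 = floor((10 + 2)/9) = 1.
  m_9 = 9*1 - 2 = 7, d_9 = (103 - 7^2)/9 = 54/9 = 6, a_9 = floor((10 + 7)/6) = 2.
  m_10 = 6*2 - 7 = 5, d_10 = (103 - 5^2)/6 = 78/6 = 13, a_10 = floor((10 + 5)/13) = 1.
  m_11 = 13*1 - 5 = 8, d_11 = (103 - 8^2)/13 = 39/13 = 3, a_11 = floor((10 + 8)/3) = 6.
  m_12 = 3*6 - 8 = 10, d_12 = (103 - 10^2)/3 = 3/3 = 1, a_12 = floor((10 + 10)/1) = 20.
  m_13 = 1*20 - 10 = 10, d_13 = (103 - 10^2)/1 = 3/1 = 3: (m_13, d_13) = (m_1, d_1) = (10, 3), so from here the quotients repeat a_1, ..., a_12; the period length is 12.
So sqrt(103) = [10; (6, 1, 2, 1, 1, 9, 1, 1, 2, 1, 6, 20)] with period length k = 12.
k is even, so the fundamental solution of x^2 - 103y^2 = 1 is (p_{k-1}, q_{k-1}) = (p_11, q_11); compute convergents through index 11.
Convergents (p_i = a_i*p_{i-1} + p_{i-2}, q_i = a_i*q_{i-1} + q_{i-2} with p_{-2}=0, p_{-1}=1, q_{-2}=1, q_{-1}=0):
  i=0: a_0=10, p_0 = 10*1 + 0 = 10, q_0 = 10*0 + 1 = 1.
  i=1: a_1=6, p_1 = 6*10 + 1 = 61, q_1 = 6*1 + 0 = 6.
  i=2: a_2=1, p_2 = 1*61 + 10 = 71, q_2 = 1*6 + 1 = 7.
  i=3: a_3=2, p_3 = 2*71 + 61 = 203, q_3 = 2*7 + 6 = 20.
  i=4: a_4=1, p_4 = 1*203 + 71 = 274, q_4 = 1*20 + 7 = 27.
  i=5: a_5=1, p_5 = 1*274 + 203 = 477, q_5 = 1*27 + 20 = 47.
  i=6: a_6=9, p_6 = 9*477 + 274 = 4567, q_6 = 9*47 + 27 = 450.
  i=7: a_7=1, p_7 = 1*4567 + 477 = 5044, q_7 = 1*450 + 47 = 497.
  i=8: a_8=1, p_8 = 1*5044 + 4567 = 9611, q_8 = 1*497 + 450 = 947.
  i=9: a_9=2, p_9 = 2*9611 + 5044 = 24266, q_9 = 2*947 + 497 = 2391.
  i=10: a_10=1, p_10 = 1*24266 + 9611 = 33877, q_10 = 1*2391 + 947 = 3338.
  i=11: a_11=6, p_11 = 6*33877 + 24266 = 227528, q_11 = 6*3338 + 2391 = 22419.
Check: 227528^2 - 103*22419^2 = 51768990784 - 51768990783 = 1, so (x, y) = (227528, 22419) solves the equation, and by the theorem it is the least positive solution.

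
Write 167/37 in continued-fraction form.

[4; 1, 1, 18]

Run the Euclidean algorithm on 167 and 37; the successive quotients are the partial quotients a_0, a_1, ... (each step inverts the fractional part left over by the previous one):
  167 = 4*37 + 19, so a_0 = 4.
  37 = 1*19 + 18, so a_1 = 1.
  19 = 1*18 + 1, so a_2 = 1.
  18 = 18*1 + 0, so a_3 = 18.
The remainder reaches 0 after 4 divisions, so the expansion has 4 partial quotients, read off in order.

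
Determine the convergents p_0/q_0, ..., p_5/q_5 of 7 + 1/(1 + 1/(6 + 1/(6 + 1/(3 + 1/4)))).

7/1, 8/1, 55/7, 338/43, 1069/136, 4614/587

Using the convergent recurrence p_i = a_i*p_{i-1} + p_{i-2}, q_i = a_i*q_{i-1} + q_{i-2} with p_{-2}=0, p_{-1}=1, q_{-2}=1, q_{-1}=0:
  i=0: a_0=7, p_0 = 7*1 + 0 = 7, q_0 = 7*0 + 1 = 1.
  i=1: a_1=1, p_1 = 1*7 + 1 = 8, q_1 = 1*1 + 0 = 1.
  i=2: a_2=6, p_2 = 6*8 + 7 = 55, q_2 = 6*1 + 1 = 7.
  i=3: a_3=6, p_3 = 6*55 + 8 = 338, q_3 = 6*7 + 1 = 43.
  i=4: a_4=3, p_4 = 3*338 + 55 = 1069, q_4 = 3*43 + 7 = 136.
  i=5: a_5=4, p_5 = 4*1069 + 338 = 4614, q_5 = 4*136 + 43 = 587.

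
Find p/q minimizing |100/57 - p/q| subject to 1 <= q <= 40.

Expand x = 100/57 as a continued fraction with the Euclidean algorithm:
  100 = 1*57 + 43, so a_0 = 1.
  57 = 1*43 + 14, so a_1 = 1.
  43 = 3*14 + 1, so a_2 = 3.
  14 = 14*1 + 0, so a_3 = 14.
so x = [1; 1, 3, 14].
Convergents (p_i = a_i*p_{i-1} + p_{i-2}, q_i = a_i*q_{i-1} + q_{i-2} with p_{-2}=0, p_{-1}=1, q_{-2}=1, q_{-1}=0), until the denominator exceeds 40:
  i=0: a_0=1, p_0 = 1*1 + 0 = 1, q_0 = 1*0 + 1 = 1.
  i=1: a_1=1, p_1 = 1*1 + 1 = 2, q_1 = 1*1 + 0 = 1.
  i=2: a_2=3, p_2 = 3*2 + 1 = 7, q_2 = 3*1 + 1 = 4.
  i=3: a_3=14, p_3 = 14*7 + 2 = 100, q_3 = 14*4 + 1 = 57.
q_3 = 57 > 40, so the last convergent with denominator <= 40 is p_2/q_2 = 7/4.
The closest fraction with denominator <= 40 is either p_2/q_2 or the intermediate fraction (k*p_2 + p_1)/(k*q_2 + q_1) with the largest k >= 1 whose denominator stays <= 40; these approach x as k grows, and every other convergent or intermediate fraction in range is farther away.
Largest k: floor((40 - q_1)/q_2) = floor((40 - 1)/4) = 9.
That gives (9*7 + 2)/(9*4 + 1) = 65/37.
Compare the errors: |x - 7/4| = |100*4 - 7*57|/(57*4) = 1/228, and |x - 65/37| = |100*37 - 65*57|/(57*37) = 5/2109.
Cross-multiplying, 5*228 = 1140 < 2109 = 1*2109, so 5/2109 is smaller: the intermediate fraction 65/37 is closer to x than 7/4.

65/37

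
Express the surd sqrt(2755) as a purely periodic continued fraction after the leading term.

Write x_i = (sqrt(2755) + m_i)/d_i with (m_0, d_0) = (0, 1). a_0 = floor(sqrt(2755)) = 52, since 52^2 = 2704 <= 2755 < 2809 = 53^2.
Iterate m_{i+1} = d_i*a_i - m_i, d_{i+1} = (2755 - m_{i+1}^2)/d_i, a_{i+1} = floor((a_0 + m_{i+1})/d_{i+1}):
  m_1 = 1*52 - 0 = 52, d_1 = (2755 - 52^2)/1 = 51/1 = 51, a_1 = floor((52 + 52)/51) = 2.
  m_2 = 51*2 - 52 = 50, d_2 = (2755 - 50^2)/51 = 255/51 = 5, a_2 = floor((52 + 50)/5) = 20.
  m_3 = 5*20 - 50 = 50, d_3 = (2755 - 50^2)/5 = 255/5 = 51, a_3 = floor((52 + 50)/51) = 2.
  m_4 = 51*2 - 50 = 52, d_4 = (2755 - 52^2)/51 = 51/51 = 1, a_4 = floor((52 + 52)/1) = 104.
  m_5 = 1*104 - 52 = 52, d_5 = (2755 - 52^2)/1 = 51/1 = 51: (m_5, d_5) = (m_1, d_1) = (52, 51), so from here the quotients repeat a_1, ..., a_4; the period length is 4.
Hence the expansion of sqrt(2755) is a_0 = 52 followed by the repeating block 2, 20, 2, 104 (period 4).

[52; (2, 20, 2, 104)]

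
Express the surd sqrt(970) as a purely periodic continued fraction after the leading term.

Write x_i = (sqrt(970) + m_i)/d_i with (m_0, d_0) = (0, 1). a_0 = floor(sqrt(970)) = 31, since 31^2 = 961 <= 970 < 1024 = 32^2.
Iterate m_{i+1} = d_i*a_i - m_i, d_{i+1} = (970 - m_{i+1}^2)/d_i, a_{i+1} = floor((a_0 + m_{i+1})/d_{i+1}):
  m_1 = 1*31 - 0 = 31, d_1 = (970 - 31^2)/1 = 9/1 = 9, a_1 = floor((31 + 31)/9) = 6.
  m_2 = 9*6 - 31 = 23, d_2 = (970 - 23^2)/9 = 441/9 = 49, a_2 = floor((31 + 23)/49) = 1.
  m_3 = 49*1 - 23 = 26, d_3 = (970 - 26^2)/49 = 294/49 = 6, a_3 = floor((31 + 26)/6) = 9.
  m_4 = 6*9 - 26 = 28, d_4 = (970 - 28^2)/6 = 186/6 = 31, a_4 = floor((31 + 28)/31) = 1.
  m_5 = 31*1 - 28 = 3, d_5 = (970 - 3^2)/31 = 961/31 = 31, a_5 = floor((31 + 3)/31) = 1.
  m_6 = 31*1 - 3 = 28, d_6 = (970 - 28^2)/31 = 186/31 = 6, a_6 = floor((31 + 28)/6) = 9.
  m_7 = 6*9 - 28 = 26, d_7 = (970 - 26^2)/6 = 294/6 = 49, a_7 = floor((31 + 26)/49) = 1.
  m_8 = 49*1 - 26 = 23, d_8 = (970 - 23^2)/49 = 441/49 = 9, a_8 = floor((31 + 23)/9) = 6.
  m_9 = 9*6 - 23 = 31, d_9 = (970 - 31^2)/9 = 9/9 = 1, a_9 = floor((31 + 31)/1) = 62.
  m_10 = 1*62 - 31 = 31, d_10 = (970 - 31^2)/1 = 9/1 = 9: (m_10, d_10) = (m_1, d_1) = (31, 9), so from here the quotients repeat a_1, ..., a_9; the period length is 9.
Hence the expansion of sqrt(970) is a_0 = 31 followed by the repeating block 6, 1, 9, 1, 1, 9, 1, 6, 62 (period 9).

[31; (6, 1, 9, 1, 1, 9, 1, 6, 62)]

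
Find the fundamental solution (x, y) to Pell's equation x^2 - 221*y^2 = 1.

First expand sqrt(221) as a continued fraction. With x_i = (sqrt(221) + m_i)/d_i and (m_0, d_0) = (0, 1): a_0 = floor(sqrt(221)) = 14, since 14^2 = 196 <= 221 < 225 = 15^2.
Iterate m_{i+1} = d_i*a_i - m_i, d_{i+1} = (221 - m_{i+1}^2)/d_i, a_{i+1} = floor((a_0 + m_{i+1})/d_{i+1}):
  m_1 = 1*14 - 0 = 14, d_1 = (221 - 14^2)/1 = 25/1 = 25, a_1 = floor((14 + 14)/25) = 1.
  m_2 = 25*1 - 14 = 11, d_2 = (221 - 11^2)/25 = 100/25 = 4, a_2 = floor((14 + 11)/4) = 6.
  m_3 = 4*6 - 11 = 13, d_3 = (221 - 13^2)/4 = 52/4 = 13, a_3 = floor((14 + 13)/13) = 2.
  m_4 = 13*2 - 13 = 13, d_4 = (221 - 13^2)/13 = 52/13 = 4, a_4 = floor((14 + 13)/4) = 6.
  m_5 = 4*6 - 13 = 11, d_5 = (221 - 11^2)/4 = 100/4 = 25, a_5 = floor((14 + 11)/25) = 1.
  m_6 = 25*1 - 11 = 14, d_6 = (221 - 14^2)/25 = 25/25 = 1, a_6 = floor((14 + 14)/1) = 28.
  m_7 = 1*28 - 14 = 14, d_7 = (221 - 14^2)/1 = 25/1 = 25: (m_7, d_7) = (m_1, d_1) = (14, 25), so from here the quotients repeat a_1, ..., a_6; the period length is 6.
So sqrt(221) = [14; (1, 6, 2, 6, 1, 28)] with period length k = 6.
k is even, so the fundamental solution of x^2 - 221y^2 = 1 is (p_{k-1}, q_{k-1}) = (p_5, q_5); compute convergents through index 5.
Convergents (p_i = a_i*p_{i-1} + p_{i-2}, q_i = a_i*q_{i-1} + q_{i-2} with p_{-2}=0, p_{-1}=1, q_{-2}=1, q_{-1}=0):
  i=0: a_0=14, p_0 = 14*1 + 0 = 14, q_0 = 14*0 + 1 = 1.
  i=1: a_1=1, p_1 = 1*14 + 1 = 15, q_1 = 1*1 + 0 = 1.
  i=2: a_2=6, p_2 = 6*15 + 14 = 104, q_2 = 6*1 + 1 = 7.
  i=3: a_3=2, p_3 = 2*104 + 15 = 223, q_3 = 2*7 + 1 = 15.
  i=4: a_4=6, p_4 = 6*223 + 104 = 1442, q_4 = 6*15 + 7 = 97.
  i=5: a_5=1, p_5 = 1*1442 + 223 = 1665, q_5 = 1*97 + 15 = 112.
Check: 1665^2 - 221*112^2 = 2772225 - 2772224 = 1, so (x, y) = (1665, 112) solves the equation, and by the theorem it is the least positive solution.

(x, y) = (1665, 112)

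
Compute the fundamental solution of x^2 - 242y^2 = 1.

First expand sqrt(242) as a continued fraction. With x_i = (sqrt(242) + m_i)/d_i and (m_0, d_0) = (0, 1): a_0 = floor(sqrt(242)) = 15, since 15^2 = 225 <= 242 < 256 = 16^2.
Iterate m_{i+1} = d_i*a_i - m_i, d_{i+1} = (242 - m_{i+1}^2)/d_i, a_{i+1} = floor((a_0 + m_{i+1})/d_{i+1}):
  m_1 = 1*15 - 0 = 15, d_1 = (242 - 15^2)/1 = 17/1 = 17, a_1 = floor((15 + 15)/17) = 1.
  m_2 = 17*1 - 15 = 2, d_2 = (242 - 2^2)/17 = 238/17 = 14, a_2 = floor((15 + 2)/14) = 1.
  m_3 = 14*1 - 2 = 12, d_3 = (242 - 12^2)/14 = 98/14 = 7, a_3 = floor((15 + 12)/7) = 3.
  m_4 = 7*3 - 12 = 9, d_4 = (242 - 9^2)/7 = 161/7 = 23, a_4 = floor((15 + 9)/23) = 1.
  m_5 = 23*1 - 9 = 14, d_5 = (242 - 14^2)/23 = 46/23 = 2, a_5 = floor((15 + 14)/2) = 14.
  m_6 = 2*14 - 14 = 14, d_6 = (242 - 14^2)/2 = 46/2 = 23, a_6 = floor((15 + 14)/23) = 1.
  m_7 = 23*1 - 14 = 9, d_7 = (242 - 9^2)/23 = 161/23 = 7, a_7 = floor((15 + 9)/7) = 3.
  m_8 = 7*3 - 9 = 12, d_8 = (242 - 12^2)/7 = 98/7 = 14, a_8 = floor((15 + 12)/14) = 1.
  m_9 = 14*1 - 12 = 2, d_9 = (242 - 2^2)/14 = 238/14 = 17, a_9 = floor((15 + 2)/17) = 1.
  m_10 = 17*1 - 2 = 15, d_10 = (242 - 15^2)/17 = 17/17 = 1, a_10 = floor((15 + 15)/1) = 30.
  m_11 = 1*30 - 15 = 15, d_11 = (242 - 15^2)/1 = 17/1 = 17: (m_11, d_11) = (m_1, d_1) = (15, 17), so from here the quotients repeat a_1, ..., a_10; the period length is 10.
So sqrt(242) = [15; (1, 1, 3, 1, 14, 1, 3, 1, 1, 30)] with period length k = 10.
k is even, so the fundamental solution of x^2 - 242y^2 = 1 is (p_{k-1}, q_{k-1}) = (p_9, q_9); compute convergents through index 9.
Convergents (p_i = a_i*p_{i-1} + p_{i-2}, q_i = a_i*q_{i-1} + q_{i-2} with p_{-2}=0, p_{-1}=1, q_{-2}=1, q_{-1}=0):
  i=0: a_0=15, p_0 = 15*1 + 0 = 15, q_0 = 15*0 + 1 = 1.
  i=1: a_1=1, p_1 = 1*15 + 1 = 16, q_1 = 1*1 + 0 = 1.
  i=2: a_2=1, p_2 = 1*16 + 15 = 31, q_2 = 1*1 + 1 = 2.
  i=3: a_3=3, p_3 = 3*31 + 16 = 109, q_3 = 3*2 + 1 = 7.
  i=4: a_4=1, p_4 = 1*109 + 31 = 140, q_4 = 1*7 + 2 = 9.
  i=5: a_5=14, p_5 = 14*140 + 109 = 2069, q_5 = 14*9 + 7 = 133.
  i=6: a_6=1, p_6 = 1*2069 + 140 = 2209, q_6 = 1*133 + 9 = 142.
  i=7: a_7=3, p_7 = 3*2209 + 2069 = 8696, q_7 = 3*142 + 133 = 559.
  i=8: a_8=1, p_8 = 1*8696 + 2209 = 10905, q_8 = 1*559 + 142 = 701.
  i=9: a_9=1, p_9 = 1*10905 + 8696 = 19601, q_9 = 1*701 + 559 = 1260.
Check: 19601^2 - 242*1260^2 = 384199201 - 384199200 = 1, so (x, y) = (19601, 1260) solves the equation, and by the theorem it is the least positive solution.

(x, y) = (19601, 1260)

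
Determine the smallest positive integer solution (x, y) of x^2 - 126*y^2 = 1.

(x, y) = (449, 40)

First expand sqrt(126) as a continued fraction. With x_i = (sqrt(126) + m_i)/d_i and (m_0, d_0) = (0, 1): a_0 = floor(sqrt(126)) = 11, since 11^2 = 121 <= 126 < 144 = 12^2.
Iterate m_{i+1} = d_i*a_i - m_i, d_{i+1} = (126 - m_{i+1}^2)/d_i, a_{i+1} = floor((a_0 + m_{i+1})/d_{i+1}):
  m_1 = 1*11 - 0 = 11, d_1 = (126 - 11^2)/1 = 5/1 = 5, a_1 = floor((11 + 11)/5) = 4.
  m_2 = 5*4 - 11 = 9, d_2 = (126 - 9^2)/5 = 45/5 = 9, a_2 = floor((11 + 9)/9) = 2.
  m_3 = 9*2 - 9 = 9, d_3 = (126 - 9^2)/9 = 45/9 = 5, a_3 = floor((11 + 9)/5) = 4.
  m_4 = 5*4 - 9 = 11, d_4 = (126 - 11^2)/5 = 5/5 = 1, a_4 = floor((11 + 11)/1) = 22.
  m_5 = 1*22 - 11 = 11, d_5 = (126 - 11^2)/1 = 5/1 = 5: (m_5, d_5) = (m_1, d_1) = (11, 5), so from here the quotients repeat a_1, ..., a_4; the period length is 4.
So sqrt(126) = [11; (4, 2, 4, 22)] with period length k = 4.
k is even, so the fundamental solution of x^2 - 126y^2 = 1 is (p_{k-1}, q_{k-1}) = (p_3, q_3); compute convergents through index 3.
Convergents (p_i = a_i*p_{i-1} + p_{i-2}, q_i = a_i*q_{i-1} + q_{i-2} with p_{-2}=0, p_{-1}=1, q_{-2}=1, q_{-1}=0):
  i=0: a_0=11, p_0 = 11*1 + 0 = 11, q_0 = 11*0 + 1 = 1.
  i=1: a_1=4, p_1 = 4*11 + 1 = 45, q_1 = 4*1 + 0 = 4.
  i=2: a_2=2, p_2 = 2*45 + 11 = 101, q_2 = 2*4 + 1 = 9.
  i=3: a_3=4, p_3 = 4*101 + 45 = 449, q_3 = 4*9 + 4 = 40.
Check: 449^2 - 126*40^2 = 201601 - 201600 = 1, so (x, y) = (449, 40) solves the equation, and by the theorem it is the least positive solution.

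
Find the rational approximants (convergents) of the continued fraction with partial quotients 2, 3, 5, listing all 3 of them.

Using the convergent recurrence p_i = a_i*p_{i-1} + p_{i-2}, q_i = a_i*q_{i-1} + q_{i-2} with p_{-2}=0, p_{-1}=1, q_{-2}=1, q_{-1}=0:
  i=0: a_0=2, p_0 = 2*1 + 0 = 2, q_0 = 2*0 + 1 = 1.
  i=1: a_1=3, p_1 = 3*2 + 1 = 7, q_1 = 3*1 + 0 = 3.
  i=2: a_2=5, p_2 = 5*7 + 2 = 37, q_2 = 5*3 + 1 = 16.

2/1, 7/3, 37/16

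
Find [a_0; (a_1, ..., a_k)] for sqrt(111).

Write x_i = (sqrt(111) + m_i)/d_i with (m_0, d_0) = (0, 1). a_0 = floor(sqrt(111)) = 10, since 10^2 = 100 <= 111 < 121 = 11^2.
Iterate m_{i+1} = d_i*a_i - m_i, d_{i+1} = (111 - m_{i+1}^2)/d_i, a_{i+1} = floor((a_0 + m_{i+1})/d_{i+1}):
  m_1 = 1*10 - 0 = 10, d_1 = (111 - 10^2)/1 = 11/1 = 11, a_1 = floor((10 + 10)/11) = 1.
  m_2 = 11*1 - 10 = 1, d_2 = (111 - 1^2)/11 = 110/11 = 10, a_2 = floor((10 + 1)/10) = 1.
  m_3 = 10*1 - 1 = 9, d_3 = (111 - 9^2)/10 = 30/10 = 3, a_3 = floor((10 + 9)/3) = 6.
  m_4 = 3*6 - 9 = 9, d_4 = (111 - 9^2)/3 = 30/3 = 10, a_4 = floor((10 + 9)/10) = 1.
  m_5 = 10*1 - 9 = 1, d_5 = (111 - 1^2)/10 = 110/10 = 11, a_5 = floor((10 + 1)/11) = 1.
  m_6 = 11*1 - 1 = 10, d_6 = (111 - 10^2)/11 = 11/11 = 1, a_6 = floor((10 + 10)/1) = 20.
  m_7 = 1*20 - 10 = 10, d_7 = (111 - 10^2)/1 = 11/1 = 11: (m_7, d_7) = (m_1, d_1) = (10, 11), so from here the quotients repeat a_1, ..., a_6; the period length is 6.
Hence the expansion of sqrt(111) is a_0 = 10 followed by the repeating block 1, 1, 6, 1, 1, 20 (period 6).

[10; (1, 1, 6, 1, 1, 20)]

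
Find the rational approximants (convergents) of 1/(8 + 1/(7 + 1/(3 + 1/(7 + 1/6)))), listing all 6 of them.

0/1, 1/8, 7/57, 22/179, 161/1310, 988/8039

Using the convergent recurrence p_i = a_i*p_{i-1} + p_{i-2}, q_i = a_i*q_{i-1} + q_{i-2} with p_{-2}=0, p_{-1}=1, q_{-2}=1, q_{-1}=0:
  i=0: a_0=0, p_0 = 0*1 + 0 = 0, q_0 = 0*0 + 1 = 1.
  i=1: a_1=8, p_1 = 8*0 + 1 = 1, q_1 = 8*1 + 0 = 8.
  i=2: a_2=7, p_2 = 7*1 + 0 = 7, q_2 = 7*8 + 1 = 57.
  i=3: a_3=3, p_3 = 3*7 + 1 = 22, q_3 = 3*57 + 8 = 179.
  i=4: a_4=7, p_4 = 7*22 + 7 = 161, q_4 = 7*179 + 57 = 1310.
  i=5: a_5=6, p_5 = 6*161 + 22 = 988, q_5 = 6*1310 + 179 = 8039.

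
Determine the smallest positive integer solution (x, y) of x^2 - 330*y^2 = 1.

First expand sqrt(330) as a continued fraction. With x_i = (sqrt(330) + m_i)/d_i and (m_0, d_0) = (0, 1): a_0 = floor(sqrt(330)) = 18, since 18^2 = 324 <= 330 < 361 = 19^2.
Iterate m_{i+1} = d_i*a_i - m_i, d_{i+1} = (330 - m_{i+1}^2)/d_i, a_{i+1} = floor((a_0 + m_{i+1})/d_{i+1}):
  m_1 = 1*18 - 0 = 18, d_1 = (330 - 18^2)/1 = 6/1 = 6, a_1 = floor((18 + 18)/6) = 6.
  m_2 = 6*6 - 18 = 18, d_2 = (330 - 18^2)/6 = 6/6 = 1, a_2 = floor((18 + 18)/1) = 36.
  m_3 = 1*36 - 18 = 18, d_3 = (330 - 18^2)/1 = 6/1 = 6: (m_3, d_3) = (m_1, d_1) = (18, 6), so from here the quotients repeat a_1, a_2; the period length is 2.
So sqrt(330) = [18; (6, 36)] with period length k = 2.
k is even, so the fundamental solution of x^2 - 330y^2 = 1 is (p_{k-1}, q_{k-1}) = (p_1, q_1); compute convergents through index 1.
Convergents (p_i = a_i*p_{i-1} + p_{i-2}, q_i = a_i*q_{i-1} + q_{i-2} with p_{-2}=0, p_{-1}=1, q_{-2}=1, q_{-1}=0):
  i=0: a_0=18, p_0 = 18*1 + 0 = 18, q_0 = 18*0 + 1 = 1.
  i=1: a_1=6, p_1 = 6*18 + 1 = 109, q_1 = 6*1 + 0 = 6.
Check: 109^2 - 330*6^2 = 11881 - 11880 = 1, so (x, y) = (109, 6) solves the equation, and by the theorem it is the least positive solution.

(x, y) = (109, 6)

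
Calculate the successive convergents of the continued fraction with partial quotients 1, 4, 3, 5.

1/1, 5/4, 16/13, 85/69

Using the convergent recurrence p_i = a_i*p_{i-1} + p_{i-2}, q_i = a_i*q_{i-1} + q_{i-2} with p_{-2}=0, p_{-1}=1, q_{-2}=1, q_{-1}=0:
  i=0: a_0=1, p_0 = 1*1 + 0 = 1, q_0 = 1*0 + 1 = 1.
  i=1: a_1=4, p_1 = 4*1 + 1 = 5, q_1 = 4*1 + 0 = 4.
  i=2: a_2=3, p_2 = 3*5 + 1 = 16, q_2 = 3*4 + 1 = 13.
  i=3: a_3=5, p_3 = 5*16 + 5 = 85, q_3 = 5*13 + 4 = 69.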